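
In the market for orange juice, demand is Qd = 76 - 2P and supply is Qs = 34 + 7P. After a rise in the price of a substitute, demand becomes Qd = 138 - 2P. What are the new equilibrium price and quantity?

Original equilibrium: P* = 14/3, Q* = 200/3.
New equilibrium: 138 - 2P = 34 + 7P, so 104 = 9P and P' = 104/9; Q' = 138 − 2(104/9) = 1034/9.

P' = 104/9, Q' = 1034/9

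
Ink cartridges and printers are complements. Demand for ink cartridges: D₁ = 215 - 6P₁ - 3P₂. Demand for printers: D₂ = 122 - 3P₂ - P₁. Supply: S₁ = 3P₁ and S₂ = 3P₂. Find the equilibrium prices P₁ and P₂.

P₁ = 308/17, P₂ = 883/51

Market 1: 215 - 6P₁ - 3P₂ = 3P₁ → 9P₁ + 3P₂ = 215.
Market 2: 6P₂ + P₁ = 122.
Eliminating P₂: 6×(1) − 3×(2) gives 51P₁ = 924, so P₁ = 308/17.
Back-substitute into (2): P₂ = (122 − 1×308/17) / 6 = 883/51.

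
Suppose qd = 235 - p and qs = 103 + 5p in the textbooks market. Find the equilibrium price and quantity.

Set qd = qs: 235 - p = 103 + 5p.
132 = 6p, so p* = 22.
q* = 235 − 1(22) = 213.

p* = 22, q* = 213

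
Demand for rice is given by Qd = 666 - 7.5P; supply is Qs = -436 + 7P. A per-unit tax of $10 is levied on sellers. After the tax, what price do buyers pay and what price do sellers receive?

Buyers pay 2344/29, sellers receive 2054/29

Pre-tax equilibrium: P* = 76, Q* = 96.
Tax on sellers shifts supply to Qs = -436 + 7(P − 10) = -506 + 7P.
666 - 7.5P = -506 + 7P gives buyer price Pb = 2344/29; sellers receive Ps = 2344/29 − 10 = 2054/29.
New quantity: Q = 666 − 7.5(2344/29) = 1734/29.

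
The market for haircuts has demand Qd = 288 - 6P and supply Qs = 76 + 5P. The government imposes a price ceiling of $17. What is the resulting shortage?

Equilibrium price would be P* = 212/11, so the ceiling at 17 binds.
At P = 17: Qd = 288 − 6(17) = 186, Qs = 76 + 5(17) = 161.
Shortage = 186 − 161 = 25.

Shortage = 25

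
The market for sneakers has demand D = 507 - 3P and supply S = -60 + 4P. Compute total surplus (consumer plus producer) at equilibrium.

Equilibrium: 507 - 3P = -60 + 4P gives P* = 81, Q* = 264.
Demand choke price: P = 169; supply starts at P = 15.
CS = ½(169 − 81)(264) = 11616; PS = ½(81 − 15)(264) = 8712.

Total surplus = 20328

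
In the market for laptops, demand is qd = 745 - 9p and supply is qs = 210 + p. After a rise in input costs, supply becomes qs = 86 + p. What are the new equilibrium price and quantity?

p' = 65.9, q' = 151.9

Original equilibrium: p* = 53.5, q* = 263.5.
New equilibrium: 745 - 9p = 86 + p, so 659 = 10p and p' = 65.9; q' = 745 − 9(65.9) = 151.9.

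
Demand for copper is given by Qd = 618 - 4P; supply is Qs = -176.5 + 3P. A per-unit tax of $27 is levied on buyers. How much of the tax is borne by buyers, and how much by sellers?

Buyers bear 81/7, sellers bear 108/7

Pre-tax equilibrium: P* = 113.5, Q* = 164.
Tax on buyers shifts demand to Qd = 618 − 4(P + 27) = 510 - 4P.
510 - 4P = -176.5 + 3P gives seller price Ps = 1373/14; buyers pay Pb = 1373/14 + 27 = 1751/14.
New quantity: Q = 618 − 4(1751/14) = 824/7.
Buyer burden = 1751/14 − 113.5 = 81/7; seller burden = 113.5 − 1373/14 = 108/7.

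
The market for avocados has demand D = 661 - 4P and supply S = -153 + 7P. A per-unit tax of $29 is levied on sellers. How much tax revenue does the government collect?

Tax revenue = 92887/11

Pre-tax equilibrium: P* = 74, Q* = 365.
Tax on sellers shifts supply to S = -153 + 7(P − 29) = -356 + 7P.
661 - 4P = -356 + 7P gives buyer price Pb = 1017/11; sellers receive Ps = 1017/11 − 29 = 698/11.
New quantity: Q = 661 − 4(1017/11) = 3203/11.
Revenue = 29 × 3203/11 = 92887/11.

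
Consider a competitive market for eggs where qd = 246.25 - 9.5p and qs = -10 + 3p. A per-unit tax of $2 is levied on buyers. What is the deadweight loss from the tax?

Deadweight loss = 4.56

Pre-tax equilibrium: p* = 20.5, q* = 51.5.
Tax on buyers shifts demand to qd = 246.25 − 9.5(p + 2) = 227.25 - 9.5p.
227.25 - 9.5p = -10 + 3p gives seller price ps = 18.98; buyers pay pb = 18.98 + 2 = 20.98.
New quantity: q = 246.25 − 9.5(20.98) = 46.94.
DWL = ½ × 2 × (51.5 − 46.94) = 4.56.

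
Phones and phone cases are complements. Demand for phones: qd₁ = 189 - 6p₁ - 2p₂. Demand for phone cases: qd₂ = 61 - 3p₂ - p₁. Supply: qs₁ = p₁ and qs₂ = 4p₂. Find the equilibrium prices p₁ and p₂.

Market 1: 189 - 6p₁ - 2p₂ = p₁ → 7p₁ + 2p₂ = 189.
Market 2: 7p₂ + p₁ = 61.
Eliminating p₂: 7×(1) − 2×(2) gives 47p₁ = 1201, so p₁ = 1201/47.
Back-substitute into (2): p₂ = (61 − 1×1201/47) / 7 = 238/47.

p₁ = 1201/47, p₂ = 238/47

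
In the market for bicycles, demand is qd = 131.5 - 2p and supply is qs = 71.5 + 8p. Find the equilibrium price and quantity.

p* = 6, q* = 119.5

Set qd = qs: 131.5 - 2p = 71.5 + 8p.
60 = 10p, so p* = 6.
q* = 131.5 − 2(6) = 119.5.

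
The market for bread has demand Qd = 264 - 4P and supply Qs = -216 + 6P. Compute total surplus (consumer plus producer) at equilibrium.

Total surplus = 1080

Equilibrium: 264 - 4P = -216 + 6P gives P* = 48, Q* = 72.
Demand choke price: P = 66; supply starts at P = 36.
CS = ½(66 − 48)(72) = 648; PS = ½(48 − 36)(72) = 432.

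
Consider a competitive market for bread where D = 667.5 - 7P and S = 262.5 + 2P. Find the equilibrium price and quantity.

P* = 45, Q* = 352.5

Set D = S: 667.5 - 7P = 262.5 + 2P.
405 = 9P, so P* = 45.
Q* = 667.5 − 7(45) = 352.5.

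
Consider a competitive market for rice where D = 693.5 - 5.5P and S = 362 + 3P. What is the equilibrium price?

P* = 39

Set D = S: 693.5 - 5.5P = 362 + 3P.
331.5 = 8.5P, so P* = 39.
Q* = 693.5 − 5.5(39) = 479.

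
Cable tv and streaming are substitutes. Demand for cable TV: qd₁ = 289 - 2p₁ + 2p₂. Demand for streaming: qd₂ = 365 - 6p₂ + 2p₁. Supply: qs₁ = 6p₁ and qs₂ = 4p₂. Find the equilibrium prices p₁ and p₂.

Market 1: 289 - 2p₁ + 2p₂ = 6p₁ → 8p₁ - 2p₂ = 289.
Market 2: 10p₂ - 2p₁ = 365.
Eliminating p₂: 10×(1) + 2×(2) gives 76p₁ = 3620, so p₁ = 905/19.
Back-substitute into (2): p₂ = (365 + 2×905/19) / 10 = 1749/38.

p₁ = 905/19, p₂ = 1749/38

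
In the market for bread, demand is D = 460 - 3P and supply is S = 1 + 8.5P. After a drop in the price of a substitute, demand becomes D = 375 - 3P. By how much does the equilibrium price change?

Original equilibrium: P* = 918/23, Q* = 7826/23.
New equilibrium: 375 - 3P = 1 + 8.5P, so 374 = 11.5P and P' = 748/23; Q' = 375 − 3(748/23) = 6381/23.
Change in price: 748/23 − 918/23 = -170/23.

ΔP = -170/23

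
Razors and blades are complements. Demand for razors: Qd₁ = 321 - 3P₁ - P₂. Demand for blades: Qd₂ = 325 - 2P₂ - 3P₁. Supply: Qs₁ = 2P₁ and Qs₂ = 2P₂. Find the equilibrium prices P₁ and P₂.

P₁ = 959/17, P₂ = 662/17

Market 1: 321 - 3P₁ - P₂ = 2P₁ → 5P₁ + P₂ = 321.
Market 2: 4P₂ + 3P₁ = 325.
Eliminating P₂: 4×(1) − 1×(2) gives 17P₁ = 959, so P₁ = 959/17.
Back-substitute into (2): P₂ = (325 − 3×959/17) / 4 = 662/17.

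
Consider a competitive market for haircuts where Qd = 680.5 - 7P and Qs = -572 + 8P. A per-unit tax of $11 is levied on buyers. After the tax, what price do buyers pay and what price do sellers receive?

Buyers pay 2681/30, sellers receive 2351/30

Pre-tax equilibrium: P* = 83.5, Q* = 96.
Tax on buyers shifts demand to Qd = 680.5 − 7(P + 11) = 603.5 - 7P.
603.5 - 7P = -572 + 8P gives seller price Ps = 2351/30; buyers pay Pb = 2351/30 + 11 = 2681/30.
New quantity: Q = 680.5 − 7(2681/30) = 824/15.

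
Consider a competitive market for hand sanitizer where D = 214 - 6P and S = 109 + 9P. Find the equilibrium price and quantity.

Set D = S: 214 - 6P = 109 + 9P.
105 = 15P, so P* = 7.
Q* = 214 − 6(7) = 172.

P* = 7, Q* = 172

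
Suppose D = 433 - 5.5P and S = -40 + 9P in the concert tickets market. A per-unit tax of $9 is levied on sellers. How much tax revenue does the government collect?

Tax revenue = 58167/29

Pre-tax equilibrium: P* = 946/29, Q* = 7354/29.
Tax on sellers shifts supply to S = -40 + 9(P − 9) = -121 + 9P.
433 - 5.5P = -121 + 9P gives buyer price Pb = 1108/29; sellers receive Ps = 1108/29 − 9 = 847/29.
New quantity: Q = 433 − 5.5(1108/29) = 6463/29.
Revenue = 9 × 6463/29 = 58167/29.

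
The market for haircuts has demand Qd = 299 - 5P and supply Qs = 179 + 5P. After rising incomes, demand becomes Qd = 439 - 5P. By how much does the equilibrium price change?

Original equilibrium: P* = 12, Q* = 239.
New equilibrium: 439 - 5P = 179 + 5P, so 260 = 10P and P' = 26; Q' = 439 − 5(26) = 309.
Change in price: 26 − 12 = 14.

ΔP = 14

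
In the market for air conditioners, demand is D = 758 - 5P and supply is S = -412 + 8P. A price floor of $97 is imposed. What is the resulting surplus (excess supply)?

Equilibrium price would be P* = 90, so the floor at 97 binds.
At P = 97: D = 273, S = 364.
Surplus = 364 − 273 = 91.

Surplus = 91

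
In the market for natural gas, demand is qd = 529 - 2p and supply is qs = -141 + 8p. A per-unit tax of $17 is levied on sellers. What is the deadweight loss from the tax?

Pre-tax equilibrium: p* = 67, q* = 395.
Tax on sellers shifts supply to qs = -141 + 8(p − 17) = -277 + 8p.
529 - 2p = -277 + 8p gives buyer price pb = 80.6; sellers receive ps = 80.6 − 17 = 63.6.
New quantity: q = 529 − 2(80.6) = 367.8.
DWL = ½ × 17 × (395 − 367.8) = 231.2.

Deadweight loss = 231.2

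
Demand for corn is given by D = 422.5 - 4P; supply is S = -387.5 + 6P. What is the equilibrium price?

Set D = S: 422.5 - 4P = -387.5 + 6P.
810 = 10P, so P* = 81.
Q* = 422.5 − 4(81) = 98.5.

P* = 81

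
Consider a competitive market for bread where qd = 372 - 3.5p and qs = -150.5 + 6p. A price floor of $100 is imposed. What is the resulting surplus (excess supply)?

Equilibrium price would be p* = 55, so the floor at 100 binds.
At p = 100: qd = 22, qs = 449.5.
Surplus = 449.5 − 22 = 427.5.

Surplus = 427.5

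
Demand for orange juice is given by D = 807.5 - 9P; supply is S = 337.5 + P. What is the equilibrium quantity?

Q* = 384.5

Set D = S: 807.5 - 9P = 337.5 + P.
470 = 10P, so P* = 47.
Q* = 807.5 − 9(47) = 384.5.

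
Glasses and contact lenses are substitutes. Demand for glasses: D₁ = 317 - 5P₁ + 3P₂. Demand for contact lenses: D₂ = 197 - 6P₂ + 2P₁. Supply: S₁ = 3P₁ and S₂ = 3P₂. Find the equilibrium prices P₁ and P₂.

Market 1: 317 - 5P₁ + 3P₂ = 3P₁ → 8P₁ - 3P₂ = 317.
Market 2: 9P₂ - 2P₁ = 197.
Eliminating P₂: 9×(1) + 3×(2) gives 66P₁ = 3444, so P₁ = 574/11.
Back-substitute into (2): P₂ = (197 + 2×574/11) / 9 = 1105/33.

P₁ = 574/11, P₂ = 1105/33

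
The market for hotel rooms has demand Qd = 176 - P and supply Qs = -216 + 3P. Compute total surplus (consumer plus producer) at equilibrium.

Total surplus = 4056

Equilibrium: 176 - P = -216 + 3P gives P* = 98, Q* = 78.
Demand choke price: P = 176; supply starts at P = 72.
CS = ½(176 − 98)(78) = 3042; PS = ½(98 − 72)(78) = 1014.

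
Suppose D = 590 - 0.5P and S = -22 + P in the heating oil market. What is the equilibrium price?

Set D = S: 590 - 0.5P = -22 + P.
612 = 1.5P, so P* = 408.
Q* = 590 − 0.5(408) = 386.

P* = 408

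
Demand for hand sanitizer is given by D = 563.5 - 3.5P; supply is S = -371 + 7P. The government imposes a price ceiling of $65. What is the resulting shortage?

Equilibrium price would be P* = 89, so the ceiling at 65 binds.
At P = 65: D = 563.5 − 3.5(65) = 336, S = -371 + 7(65) = 84.
Shortage = 336 − 84 = 252.

Shortage = 252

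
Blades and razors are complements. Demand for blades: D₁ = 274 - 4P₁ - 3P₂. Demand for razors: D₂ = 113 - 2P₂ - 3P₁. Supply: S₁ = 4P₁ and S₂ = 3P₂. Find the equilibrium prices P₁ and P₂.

P₁ = 1031/31, P₂ = 82/31

Market 1: 274 - 4P₁ - 3P₂ = 4P₁ → 8P₁ + 3P₂ = 274.
Market 2: 5P₂ + 3P₁ = 113.
Eliminating P₂: 5×(1) − 3×(2) gives 31P₁ = 1031, so P₁ = 1031/31.
Back-substitute into (2): P₂ = (113 − 3×1031/31) / 5 = 82/31.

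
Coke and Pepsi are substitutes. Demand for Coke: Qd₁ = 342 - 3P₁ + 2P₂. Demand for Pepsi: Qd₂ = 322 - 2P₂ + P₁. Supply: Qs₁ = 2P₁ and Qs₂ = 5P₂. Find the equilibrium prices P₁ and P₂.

Market 1: 342 - 3P₁ + 2P₂ = 2P₁ → 5P₁ - 2P₂ = 342.
Market 2: 7P₂ - P₁ = 322.
Eliminating P₂: 7×(1) + 2×(2) gives 33P₁ = 3038, so P₁ = 3038/33.
Back-substitute into (2): P₂ = (322 + 1×3038/33) / 7 = 1952/33.

P₁ = 3038/33, P₂ = 1952/33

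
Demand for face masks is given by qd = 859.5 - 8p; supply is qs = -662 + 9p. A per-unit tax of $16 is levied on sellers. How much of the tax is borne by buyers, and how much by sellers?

Pre-tax equilibrium: p* = 89.5, q* = 143.5.
Tax on sellers shifts supply to qs = -662 + 9(p − 16) = -806 + 9p.
859.5 - 8p = -806 + 9p gives buyer price pb = 3331/34; sellers receive ps = 3331/34 − 16 = 2787/34.
New quantity: q = 859.5 − 8(3331/34) = 2575/34.
Buyer burden = 3331/34 − 89.5 = 144/17; seller burden = 89.5 − 2787/34 = 128/17.

Buyers bear 144/17, sellers bear 128/17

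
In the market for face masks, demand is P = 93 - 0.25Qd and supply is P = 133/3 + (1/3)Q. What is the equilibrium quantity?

Q* = 584/7

Set the two price expressions equal: 93 - 0.25Q = 133/3 + (1/3)Q.
146/3 = (7/12)Q, so Q* = 584/7.
P* = 93 − (0.25)(584/7) = 505/7.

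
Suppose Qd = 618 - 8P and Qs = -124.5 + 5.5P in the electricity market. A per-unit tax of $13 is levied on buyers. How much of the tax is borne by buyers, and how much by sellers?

Buyers bear 143/27, sellers bear 208/27

Pre-tax equilibrium: P* = 55, Q* = 178.
Tax on buyers shifts demand to Qd = 618 − 8(P + 13) = 514 - 8P.
514 - 8P = -124.5 + 5.5P gives seller price Ps = 1277/27; buyers pay Pb = 1277/27 + 13 = 1628/27.
New quantity: Q = 618 − 8(1628/27) = 3662/27.
Buyer burden = 1628/27 − 55 = 143/27; seller burden = 55 − 1277/27 = 208/27.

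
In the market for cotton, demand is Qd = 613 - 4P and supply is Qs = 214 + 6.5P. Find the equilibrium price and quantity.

Set Qd = Qs: 613 - 4P = 214 + 6.5P.
399 = 10.5P, so P* = 38.
Q* = 613 − 4(38) = 461.

P* = 38, Q* = 461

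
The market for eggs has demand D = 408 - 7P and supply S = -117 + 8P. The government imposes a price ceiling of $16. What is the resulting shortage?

Equilibrium price would be P* = 35, so the ceiling at 16 binds.
At P = 16: D = 408 − 7(16) = 296, S = -117 + 8(16) = 11.
Shortage = 296 − 11 = 285.

Shortage = 285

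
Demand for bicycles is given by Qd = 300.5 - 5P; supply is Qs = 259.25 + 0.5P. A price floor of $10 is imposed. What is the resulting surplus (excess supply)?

Surplus = 13.75

Equilibrium price would be P* = 7.5, so the floor at 10 binds.
At P = 10: Qd = 250.5, Qs = 264.25.
Surplus = 264.25 − 250.5 = 13.75.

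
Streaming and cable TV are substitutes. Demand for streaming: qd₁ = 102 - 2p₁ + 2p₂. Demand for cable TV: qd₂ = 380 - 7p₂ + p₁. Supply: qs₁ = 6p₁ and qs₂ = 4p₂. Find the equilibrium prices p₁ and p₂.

Market 1: 102 - 2p₁ + 2p₂ = 6p₁ → 8p₁ - 2p₂ = 102.
Market 2: 11p₂ - p₁ = 380.
Eliminating p₂: 11×(1) + 2×(2) gives 86p₁ = 1882, so p₁ = 941/43.
Back-substitute into (2): p₂ = (380 + 1×941/43) / 11 = 1571/43.

p₁ = 941/43, p₂ = 1571/43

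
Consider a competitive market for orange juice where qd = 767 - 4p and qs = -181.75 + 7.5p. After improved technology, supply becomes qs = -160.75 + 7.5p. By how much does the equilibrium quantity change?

Original equilibrium: p* = 82.5, q* = 437.
New equilibrium: 767 - 4p = -160.75 + 7.5p, so 927.75 = 11.5p and p' = 3711/46; q' = 767 − 4(3711/46) = 10219/23.
Change in quantity: 10219/23 − 437 = 168/23.

Δq = 168/23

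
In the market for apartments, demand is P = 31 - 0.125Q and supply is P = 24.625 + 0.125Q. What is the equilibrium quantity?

Q* = 25.5

Set the two price expressions equal: 31 - 0.125Q = 24.625 + 0.125Q.
6.375 = 0.25Q, so Q* = 25.5.
P* = 31 − (0.125)(25.5) = 27.8125.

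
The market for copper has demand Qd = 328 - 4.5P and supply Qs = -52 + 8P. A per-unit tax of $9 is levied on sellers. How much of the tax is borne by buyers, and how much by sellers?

Buyers bear $5.76, sellers bear $3.24

Pre-tax equilibrium: P* = 30.4, Q* = 191.2.
Tax on sellers shifts supply to Qs = -52 + 8(P − 9) = -124 + 8P.
328 - 4.5P = -124 + 8P gives buyer price Pb = 36.16; sellers receive Ps = 36.16 − 9 = 27.16.
New quantity: Q = 328 − 4.5(36.16) = 165.28.
Buyer burden = 36.16 − 30.4 = 5.76; seller burden = 30.4 − 27.16 = 3.24.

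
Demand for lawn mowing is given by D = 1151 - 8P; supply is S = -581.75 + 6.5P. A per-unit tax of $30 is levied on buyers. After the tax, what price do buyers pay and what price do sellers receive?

Buyers pay 7711/58, sellers receive 5971/58

Pre-tax equilibrium: P* = 119.5, Q* = 195.
Tax on buyers shifts demand to D = 1151 − 8(P + 30) = 911 - 8P.
911 - 8P = -581.75 + 6.5P gives seller price Ps = 5971/58; buyers pay Pb = 5971/58 + 30 = 7711/58.
New quantity: Q = 1151 − 8(7711/58) = 2535/29.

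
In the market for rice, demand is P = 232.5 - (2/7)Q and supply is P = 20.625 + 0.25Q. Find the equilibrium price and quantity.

Set the two price expressions equal: 232.5 - (2/7)Q = 20.625 + 0.25Q.
211.875 = (15/28)Q, so Q* = 395.5.
P* = 232.5 − (2/7)(395.5) = 119.5.

P* = 119.5, Q* = 395.5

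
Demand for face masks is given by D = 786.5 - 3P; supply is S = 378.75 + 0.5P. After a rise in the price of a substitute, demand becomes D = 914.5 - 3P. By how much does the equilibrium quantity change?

Original equilibrium: P* = 116.5, Q* = 437.
New equilibrium: 914.5 - 3P = 378.75 + 0.5P, so 535.75 = 3.5P and P' = 2143/14; Q' = 914.5 − 3(2143/14) = 3187/7.
Change in quantity: 3187/7 − 437 = 128/7.

ΔQ = 128/7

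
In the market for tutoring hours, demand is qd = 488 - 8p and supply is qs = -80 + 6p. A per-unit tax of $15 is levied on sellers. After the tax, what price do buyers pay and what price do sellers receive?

Buyers pay $47, sellers receive $32

Pre-tax equilibrium: p* = 284/7, q* = 1144/7.
Tax on sellers shifts supply to qs = -80 + 6(p − 15) = -170 + 6p.
488 - 8p = -170 + 6p gives buyer price pb = 47; sellers receive ps = 47 − 15 = 32.
New quantity: q = 488 − 8(47) = 112.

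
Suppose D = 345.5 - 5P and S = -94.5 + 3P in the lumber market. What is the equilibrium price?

Set D = S: 345.5 - 5P = -94.5 + 3P.
440 = 8P, so P* = 55.
Q* = 345.5 − 5(55) = 70.5.

P* = 55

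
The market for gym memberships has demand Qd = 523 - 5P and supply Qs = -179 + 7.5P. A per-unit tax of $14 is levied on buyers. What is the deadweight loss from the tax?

Pre-tax equilibrium: P* = 56.16, Q* = 242.2.
Tax on buyers shifts demand to Qd = 523 − 5(P + 14) = 453 - 5P.
453 - 5P = -179 + 7.5P gives seller price Ps = 50.56; buyers pay Pb = 50.56 + 14 = 64.56.
New quantity: Q = 523 − 5(64.56) = 200.2.
DWL = ½ × 14 × (242.2 − 200.2) = 294.

Deadweight loss = 294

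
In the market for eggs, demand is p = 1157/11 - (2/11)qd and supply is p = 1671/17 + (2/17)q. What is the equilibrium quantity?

q* = 23

Set the two price expressions equal: 1157/11 - (2/11)q = 1671/17 + (2/17)q.
1288/187 = (56/187)q, so q* = 23.
p* = 1157/11 − (2/11)(23) = 101.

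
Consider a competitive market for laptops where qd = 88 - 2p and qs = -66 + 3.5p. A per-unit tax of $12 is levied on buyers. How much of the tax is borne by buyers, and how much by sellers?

Buyers bear 84/11, sellers bear 48/11

Pre-tax equilibrium: p* = 28, q* = 32.
Tax on buyers shifts demand to qd = 88 − 2(p + 12) = 64 - 2p.
64 - 2p = -66 + 3.5p gives seller price ps = 260/11; buyers pay pb = 260/11 + 12 = 392/11.
New quantity: q = 88 − 2(392/11) = 184/11.
Buyer burden = 392/11 − 28 = 84/11; seller burden = 28 − 260/11 = 48/11.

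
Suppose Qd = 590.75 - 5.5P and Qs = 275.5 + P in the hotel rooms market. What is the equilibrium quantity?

Set Qd = Qs: 590.75 - 5.5P = 275.5 + P.
315.25 = 6.5P, so P* = 48.5.
Q* = 590.75 − 5.5(48.5) = 324.

Q* = 324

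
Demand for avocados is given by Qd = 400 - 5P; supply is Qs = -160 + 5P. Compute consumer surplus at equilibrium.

Equilibrium: 400 - 5P = -160 + 5P gives P* = 56, Q* = 120.
Demand choke price (Qd = 0): P = 80.
CS = ½(80 − 56)(120) = 1440.

Consumer surplus = 1440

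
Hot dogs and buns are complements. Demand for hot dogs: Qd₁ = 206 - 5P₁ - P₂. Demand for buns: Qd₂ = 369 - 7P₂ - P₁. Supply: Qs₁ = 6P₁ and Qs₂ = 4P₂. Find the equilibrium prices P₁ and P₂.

P₁ = 1897/120, P₂ = 3853/120

Market 1: 206 - 5P₁ - P₂ = 6P₁ → 11P₁ + P₂ = 206.
Market 2: 11P₂ + P₁ = 369.
Eliminating P₂: 11×(1) − 1×(2) gives 120P₁ = 1897, so P₁ = 1897/120.
Back-substitute into (2): P₂ = (369 − 1×1897/120) / 11 = 3853/120.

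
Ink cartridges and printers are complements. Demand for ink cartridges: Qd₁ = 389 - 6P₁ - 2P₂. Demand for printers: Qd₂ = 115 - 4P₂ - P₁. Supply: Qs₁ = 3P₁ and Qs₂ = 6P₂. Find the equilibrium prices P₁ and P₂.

Market 1: 389 - 6P₁ - 2P₂ = 3P₁ → 9P₁ + 2P₂ = 389.
Market 2: 10P₂ + P₁ = 115.
Eliminating P₂: 10×(1) − 2×(2) gives 88P₁ = 3660, so P₁ = 915/22.
Back-substitute into (2): P₂ = (115 − 1×915/22) / 10 = 323/44.

P₁ = 915/22, P₂ = 323/44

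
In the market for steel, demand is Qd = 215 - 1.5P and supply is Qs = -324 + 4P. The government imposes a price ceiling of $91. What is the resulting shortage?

Shortage = 38.5

Equilibrium price would be P* = 98, so the ceiling at 91 binds.
At P = 91: Qd = 215 − 1.5(91) = 78.5, Qs = -324 + 4(91) = 40.
Shortage = 78.5 − 40 = 38.5.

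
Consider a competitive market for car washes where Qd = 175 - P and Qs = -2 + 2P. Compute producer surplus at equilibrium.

Equilibrium: 175 - P = -2 + 2P gives P* = 59, Q* = 116.
Supply starts at P = 1 (where Qs = 0).
PS = ½(59 − 1)(116) = 3364.

Producer surplus = 3364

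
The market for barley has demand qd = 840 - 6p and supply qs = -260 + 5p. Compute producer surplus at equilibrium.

Equilibrium: 840 - 6p = -260 + 5p gives p* = 100, q* = 240.
Supply starts at p = 52 (where qs = 0).
PS = ½(100 − 52)(240) = 5760.

Producer surplus = 5760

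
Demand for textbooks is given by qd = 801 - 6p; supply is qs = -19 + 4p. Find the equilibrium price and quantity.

Set qd = qs: 801 - 6p = -19 + 4p.
820 = 10p, so p* = 82.
q* = 801 − 6(82) = 309.

p* = 82, q* = 309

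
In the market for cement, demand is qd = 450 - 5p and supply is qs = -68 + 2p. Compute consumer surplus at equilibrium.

Consumer surplus = 640

Equilibrium: 450 - 5p = -68 + 2p gives p* = 74, q* = 80.
Demand choke price (qd = 0): p = 90.
CS = ½(90 − 74)(80) = 640.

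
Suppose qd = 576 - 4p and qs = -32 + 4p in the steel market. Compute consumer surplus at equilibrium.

Consumer surplus = 9248

Equilibrium: 576 - 4p = -32 + 4p gives p* = 76, q* = 272.
Demand choke price (qd = 0): p = 144.
CS = ½(144 − 76)(272) = 9248.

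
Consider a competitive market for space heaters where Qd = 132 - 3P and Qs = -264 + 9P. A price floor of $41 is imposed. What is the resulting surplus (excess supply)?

Equilibrium price would be P* = 33, so the floor at 41 binds.
At P = 41: Qd = 9, Qs = 105.
Surplus = 105 − 9 = 96.

Surplus = 96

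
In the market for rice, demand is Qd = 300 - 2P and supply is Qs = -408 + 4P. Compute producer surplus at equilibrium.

Producer surplus = 512

Equilibrium: 300 - 2P = -408 + 4P gives P* = 118, Q* = 64.
Supply starts at P = 102 (where Qs = 0).
PS = ½(118 − 102)(64) = 512.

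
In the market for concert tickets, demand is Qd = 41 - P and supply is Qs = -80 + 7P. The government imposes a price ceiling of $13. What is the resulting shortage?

Shortage = 17

Equilibrium price would be P* = 15.125, so the ceiling at 13 binds.
At P = 13: Qd = 41 − 1(13) = 28, Qs = -80 + 7(13) = 11.
Shortage = 28 − 11 = 17.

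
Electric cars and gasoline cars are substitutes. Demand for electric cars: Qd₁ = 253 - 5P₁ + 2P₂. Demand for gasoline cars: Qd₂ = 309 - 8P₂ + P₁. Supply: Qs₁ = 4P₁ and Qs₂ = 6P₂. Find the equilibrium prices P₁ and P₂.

P₁ = 1040/31, P₂ = 1517/62

Market 1: 253 - 5P₁ + 2P₂ = 4P₁ → 9P₁ - 2P₂ = 253.
Market 2: 14P₂ - P₁ = 309.
Eliminating P₂: 14×(1) + 2×(2) gives 124P₁ = 4160, so P₁ = 1040/31.
Back-substitute into (2): P₂ = (309 + 1×1040/31) / 14 = 1517/62.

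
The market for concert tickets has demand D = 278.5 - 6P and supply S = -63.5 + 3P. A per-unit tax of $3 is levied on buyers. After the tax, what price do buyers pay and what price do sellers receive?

Pre-tax equilibrium: P* = 38, Q* = 50.5.
Tax on buyers shifts demand to D = 278.5 − 6(P + 3) = 260.5 - 6P.
260.5 - 6P = -63.5 + 3P gives seller price Ps = 36; buyers pay Pb = 36 + 3 = 39.
New quantity: Q = 278.5 − 6(39) = 44.5.

Buyers pay $39, sellers receive $36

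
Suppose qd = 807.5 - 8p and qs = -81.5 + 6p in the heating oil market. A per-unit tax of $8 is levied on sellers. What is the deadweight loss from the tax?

Pre-tax equilibrium: p* = 63.5, q* = 299.5.
Tax on sellers shifts supply to qs = -81.5 + 6(p − 8) = -129.5 + 6p.
807.5 - 8p = -129.5 + 6p gives buyer price pb = 937/14; sellers receive ps = 937/14 − 8 = 825/14.
New quantity: q = 807.5 − 8(937/14) = 3809/14.
DWL = ½ × 8 × (299.5 − 3809/14) = 768/7.

Deadweight loss = 768/7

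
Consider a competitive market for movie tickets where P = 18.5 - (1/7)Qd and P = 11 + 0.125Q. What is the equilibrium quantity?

Q* = 28

Set the two price expressions equal: 18.5 - (1/7)Q = 11 + 0.125Q.
7.5 = (15/56)Q, so Q* = 28.
P* = 18.5 − (1/7)(28) = 14.5.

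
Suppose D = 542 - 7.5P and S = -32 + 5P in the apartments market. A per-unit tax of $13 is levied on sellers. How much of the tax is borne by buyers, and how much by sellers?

Pre-tax equilibrium: P* = 45.92, Q* = 197.6.
Tax on sellers shifts supply to S = -32 + 5(P − 13) = -97 + 5P.
542 - 7.5P = -97 + 5P gives buyer price Pb = 51.12; sellers receive Ps = 51.12 − 13 = 38.12.
New quantity: Q = 542 − 7.5(51.12) = 158.6.
Buyer burden = 51.12 − 45.92 = 5.2; seller burden = 45.92 − 38.12 = 7.8.

Buyers bear $5.2, sellers bear $7.8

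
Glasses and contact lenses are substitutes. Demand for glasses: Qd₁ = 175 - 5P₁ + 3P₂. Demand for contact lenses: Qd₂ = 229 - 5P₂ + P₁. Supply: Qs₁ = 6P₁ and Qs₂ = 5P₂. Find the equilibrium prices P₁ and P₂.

P₁ = 2437/107, P₂ = 2694/107

Market 1: 175 - 5P₁ + 3P₂ = 6P₁ → 11P₁ - 3P₂ = 175.
Market 2: 10P₂ - P₁ = 229.
Eliminating P₂: 10×(1) + 3×(2) gives 107P₁ = 2437, so P₁ = 2437/107.
Back-substitute into (2): P₂ = (229 + 1×2437/107) / 10 = 2694/107.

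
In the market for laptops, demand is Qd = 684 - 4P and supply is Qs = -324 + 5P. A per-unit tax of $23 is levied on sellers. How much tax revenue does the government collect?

Pre-tax equilibrium: P* = 112, Q* = 236.
Tax on sellers shifts supply to Qs = -324 + 5(P − 23) = -439 + 5P.
684 - 4P = -439 + 5P gives buyer price Pb = 1123/9; sellers receive Ps = 1123/9 − 23 = 916/9.
New quantity: Q = 684 − 4(1123/9) = 1664/9.
Revenue = 23 × 1664/9 = 38272/9.

Tax revenue = 38272/9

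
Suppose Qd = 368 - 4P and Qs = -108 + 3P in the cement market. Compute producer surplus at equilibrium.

Equilibrium: 368 - 4P = -108 + 3P gives P* = 68, Q* = 96.
Supply starts at P = 36 (where Qs = 0).
PS = ½(68 − 36)(96) = 1536.

Producer surplus = 1536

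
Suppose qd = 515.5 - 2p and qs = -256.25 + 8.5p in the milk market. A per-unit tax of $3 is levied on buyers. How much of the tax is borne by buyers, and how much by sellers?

Buyers bear 17/7, sellers bear 4/7

Pre-tax equilibrium: p* = 73.5, q* = 368.5.
Tax on buyers shifts demand to qd = 515.5 − 2(p + 3) = 509.5 - 2p.
509.5 - 2p = -256.25 + 8.5p gives seller price ps = 1021/14; buyers pay pb = 1021/14 + 3 = 1063/14.
New quantity: q = 515.5 − 2(1063/14) = 5091/14.
Buyer burden = 1063/14 − 73.5 = 17/7; seller burden = 73.5 − 1021/14 = 4/7.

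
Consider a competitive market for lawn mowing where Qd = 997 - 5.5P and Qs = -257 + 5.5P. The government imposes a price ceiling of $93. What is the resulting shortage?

Shortage = 231

Equilibrium price would be P* = 114, so the ceiling at 93 binds.
At P = 93: Qd = 997 − 5.5(93) = 485.5, Qs = -257 + 5.5(93) = 254.5.
Shortage = 485.5 − 254.5 = 231.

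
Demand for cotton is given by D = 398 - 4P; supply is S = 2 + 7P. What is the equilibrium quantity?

Q* = 254

Set D = S: 398 - 4P = 2 + 7P.
396 = 11P, so P* = 36.
Q* = 398 − 4(36) = 254.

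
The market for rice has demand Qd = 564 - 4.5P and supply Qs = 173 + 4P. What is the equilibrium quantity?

Set Qd = Qs: 564 - 4.5P = 173 + 4P.
391 = 8.5P, so P* = 46.
Q* = 564 − 4.5(46) = 357.

Q* = 357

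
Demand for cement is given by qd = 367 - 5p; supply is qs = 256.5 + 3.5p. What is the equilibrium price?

Set qd = qs: 367 - 5p = 256.5 + 3.5p.
110.5 = 8.5p, so p* = 13.
q* = 367 − 5(13) = 302.

p* = 13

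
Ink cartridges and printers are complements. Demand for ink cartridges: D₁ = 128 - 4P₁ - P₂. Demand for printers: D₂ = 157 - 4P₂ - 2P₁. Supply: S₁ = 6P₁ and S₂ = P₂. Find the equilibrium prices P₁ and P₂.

Market 1: 128 - 4P₁ - P₂ = 6P₁ → 10P₁ + P₂ = 128.
Market 2: 5P₂ + 2P₁ = 157.
Eliminating P₂: 5×(1) − 1×(2) gives 48P₁ = 483, so P₁ = 10.0625.
Back-substitute into (2): P₂ = (157 − 2×10.0625) / 5 = 27.375.

P₁ = 10.0625, P₂ = 27.375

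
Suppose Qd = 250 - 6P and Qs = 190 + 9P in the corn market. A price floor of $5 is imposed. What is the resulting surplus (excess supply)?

Equilibrium price would be P* = 4, so the floor at 5 binds.
At P = 5: Qd = 220, Qs = 235.
Surplus = 235 − 220 = 15.

Surplus = 15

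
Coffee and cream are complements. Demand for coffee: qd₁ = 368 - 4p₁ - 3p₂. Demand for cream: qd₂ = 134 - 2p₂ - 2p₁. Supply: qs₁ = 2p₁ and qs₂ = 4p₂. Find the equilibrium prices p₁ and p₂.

p₁ = 60.2, p₂ = 34/15

Market 1: 368 - 4p₁ - 3p₂ = 2p₁ → 6p₁ + 3p₂ = 368.
Market 2: 6p₂ + 2p₁ = 134.
Eliminating p₂: 6×(1) − 3×(2) gives 30p₁ = 1806, so p₁ = 60.2.
Back-substitute into (2): p₂ = (134 − 2×60.2) / 6 = 34/15.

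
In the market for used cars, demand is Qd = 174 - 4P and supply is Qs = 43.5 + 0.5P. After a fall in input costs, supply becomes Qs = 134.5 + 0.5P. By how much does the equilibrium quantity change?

Original equilibrium: P* = 29, Q* = 58.
New equilibrium: 174 - 4P = 134.5 + 0.5P, so 39.5 = 4.5P and P' = 79/9; Q' = 174 − 4(79/9) = 1250/9.
Change in quantity: 1250/9 − 58 = 728/9.

ΔQ = 728/9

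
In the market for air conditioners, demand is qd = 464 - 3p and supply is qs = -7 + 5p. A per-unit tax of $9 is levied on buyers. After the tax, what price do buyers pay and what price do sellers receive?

Buyers pay $64.5, sellers receive $55.5

Pre-tax equilibrium: p* = 58.875, q* = 287.375.
Tax on buyers shifts demand to qd = 464 − 3(p + 9) = 437 - 3p.
437 - 3p = -7 + 5p gives seller price ps = 55.5; buyers pay pb = 55.5 + 9 = 64.5.
New quantity: q = 464 − 3(64.5) = 270.5.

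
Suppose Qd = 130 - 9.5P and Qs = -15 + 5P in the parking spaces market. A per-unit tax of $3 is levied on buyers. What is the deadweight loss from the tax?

Pre-tax equilibrium: P* = 10, Q* = 35.
Tax on buyers shifts demand to Qd = 130 − 9.5(P + 3) = 101.5 - 9.5P.
101.5 - 9.5P = -15 + 5P gives seller price Ps = 233/29; buyers pay Pb = 233/29 + 3 = 320/29.
New quantity: Q = 130 − 9.5(320/29) = 730/29.
DWL = ½ × 3 × (35 − 730/29) = 855/58.

Deadweight loss = 855/58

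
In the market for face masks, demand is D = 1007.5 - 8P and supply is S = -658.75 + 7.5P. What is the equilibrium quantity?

Q* = 147.5

Set D = S: 1007.5 - 8P = -658.75 + 7.5P.
1666.25 = 15.5P, so P* = 107.5.
Q* = 1007.5 − 8(107.5) = 147.5.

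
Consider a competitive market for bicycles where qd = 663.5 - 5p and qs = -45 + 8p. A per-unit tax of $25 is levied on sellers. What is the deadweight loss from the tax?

Pre-tax equilibrium: p* = 54.5, q* = 391.
Tax on sellers shifts supply to qs = -45 + 8(p − 25) = -245 + 8p.
663.5 - 5p = -245 + 8p gives buyer price pb = 1817/26; sellers receive ps = 1817/26 − 25 = 1167/26.
New quantity: q = 663.5 − 5(1817/26) = 4083/13.
DWL = ½ × 25 × (391 − 4083/13) = 12500/13.

Deadweight loss = 12500/13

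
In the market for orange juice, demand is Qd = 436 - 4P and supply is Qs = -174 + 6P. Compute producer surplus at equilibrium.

Producer surplus = 3072

Equilibrium: 436 - 4P = -174 + 6P gives P* = 61, Q* = 192.
Supply starts at P = 29 (where Qs = 0).
PS = ½(61 − 29)(192) = 3072.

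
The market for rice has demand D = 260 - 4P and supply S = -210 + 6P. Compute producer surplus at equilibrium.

Equilibrium: 260 - 4P = -210 + 6P gives P* = 47, Q* = 72.
Supply starts at P = 35 (where S = 0).
PS = ½(47 − 35)(72) = 432.

Producer surplus = 432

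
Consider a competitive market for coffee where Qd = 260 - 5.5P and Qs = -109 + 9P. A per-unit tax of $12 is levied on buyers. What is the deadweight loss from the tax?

Pre-tax equilibrium: P* = 738/29, Q* = 3481/29.
Tax on buyers shifts demand to Qd = 260 − 5.5(P + 12) = 194 - 5.5P.
194 - 5.5P = -109 + 9P gives seller price Ps = 606/29; buyers pay Pb = 606/29 + 12 = 954/29.
New quantity: Q = 260 − 5.5(954/29) = 2293/29.
DWL = ½ × 12 × (3481/29 − 2293/29) = 7128/29.

Deadweight loss = 7128/29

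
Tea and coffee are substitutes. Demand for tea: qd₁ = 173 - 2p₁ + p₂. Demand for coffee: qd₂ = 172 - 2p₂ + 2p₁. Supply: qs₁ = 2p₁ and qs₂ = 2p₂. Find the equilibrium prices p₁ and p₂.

Market 1: 173 - 2p₁ + p₂ = 2p₁ → 4p₁ - p₂ = 173.
Market 2: 4p₂ - 2p₁ = 172.
Eliminating p₂: 4×(1) + 1×(2) gives 14p₁ = 864, so p₁ = 432/7.
Back-substitute into (2): p₂ = (172 + 2×432/7) / 4 = 517/7.

p₁ = 432/7, p₂ = 517/7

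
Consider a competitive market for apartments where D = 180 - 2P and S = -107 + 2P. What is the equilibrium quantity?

Q* = 36.5

Set D = S: 180 - 2P = -107 + 2P.
287 = 4P, so P* = 71.75.
Q* = 180 − 2(71.75) = 36.5.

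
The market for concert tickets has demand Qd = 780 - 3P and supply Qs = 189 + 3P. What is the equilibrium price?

Set Qd = Qs: 780 - 3P = 189 + 3P.
591 = 6P, so P* = 98.5.
Q* = 780 − 3(98.5) = 484.5.

P* = 98.5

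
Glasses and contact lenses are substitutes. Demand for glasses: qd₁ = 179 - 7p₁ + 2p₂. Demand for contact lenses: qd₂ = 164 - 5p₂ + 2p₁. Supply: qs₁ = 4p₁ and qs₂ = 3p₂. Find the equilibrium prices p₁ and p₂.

p₁ = 440/21, p₂ = 1081/42

Market 1: 179 - 7p₁ + 2p₂ = 4p₁ → 11p₁ - 2p₂ = 179.
Market 2: 8p₂ - 2p₁ = 164.
Eliminating p₂: 8×(1) + 2×(2) gives 84p₁ = 1760, so p₁ = 440/21.
Back-substitute into (2): p₂ = (164 + 2×440/21) / 8 = 1081/42.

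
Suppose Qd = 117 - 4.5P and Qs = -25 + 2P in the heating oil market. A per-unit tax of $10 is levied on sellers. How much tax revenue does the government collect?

Pre-tax equilibrium: P* = 284/13, Q* = 243/13.
Tax on sellers shifts supply to Qs = -25 + 2(P − 10) = -45 + 2P.
117 - 4.5P = -45 + 2P gives buyer price Pb = 324/13; sellers receive Ps = 324/13 − 10 = 194/13.
New quantity: Q = 117 − 4.5(324/13) = 63/13.
Revenue = 10 × 63/13 = 630/13.

Tax revenue = 630/13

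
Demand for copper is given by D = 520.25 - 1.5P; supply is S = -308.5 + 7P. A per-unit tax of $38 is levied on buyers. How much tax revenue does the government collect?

Tax revenue = 211280/17

Pre-tax equilibrium: P* = 97.5, Q* = 374.
Tax on buyers shifts demand to D = 520.25 − 1.5(P + 38) = 463.25 - 1.5P.
463.25 - 1.5P = -308.5 + 7P gives seller price Ps = 3087/34; buyers pay Pb = 3087/34 + 38 = 4379/34.
New quantity: Q = 520.25 − 1.5(4379/34) = 5560/17.
Revenue = 38 × 5560/17 = 211280/17.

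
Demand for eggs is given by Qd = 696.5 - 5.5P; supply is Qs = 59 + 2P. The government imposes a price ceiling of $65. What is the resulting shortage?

Shortage = 150

Equilibrium price would be P* = 85, so the ceiling at 65 binds.
At P = 65: Qd = 696.5 − 5.5(65) = 339, Qs = 59 + 2(65) = 189.
Shortage = 339 − 189 = 150.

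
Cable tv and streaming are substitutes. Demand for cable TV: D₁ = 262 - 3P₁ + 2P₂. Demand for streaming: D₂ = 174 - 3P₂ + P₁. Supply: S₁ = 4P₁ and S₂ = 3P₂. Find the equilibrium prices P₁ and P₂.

Market 1: 262 - 3P₁ + 2P₂ = 4P₁ → 7P₁ - 2P₂ = 262.
Market 2: 6P₂ - P₁ = 174.
Eliminating P₂: 6×(1) + 2×(2) gives 40P₁ = 1920, so P₁ = 48.
Back-substitute into (2): P₂ = (174 + 1×48) / 6 = 37.

P₁ = 48, P₂ = 37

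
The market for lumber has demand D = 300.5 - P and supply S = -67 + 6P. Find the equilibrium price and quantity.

Set D = S: 300.5 - P = -67 + 6P.
367.5 = 7P, so P* = 52.5.
Q* = 300.5 − 1(52.5) = 248.

P* = 52.5, Q* = 248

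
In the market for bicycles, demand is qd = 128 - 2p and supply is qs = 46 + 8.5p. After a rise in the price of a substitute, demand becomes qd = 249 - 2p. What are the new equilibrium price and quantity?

Original equilibrium: p* = 164/21, q* = 2360/21.
New equilibrium: 249 - 2p = 46 + 8.5p, so 203 = 10.5p and p' = 58/3; q' = 249 − 2(58/3) = 631/3.

p' = 58/3, q' = 631/3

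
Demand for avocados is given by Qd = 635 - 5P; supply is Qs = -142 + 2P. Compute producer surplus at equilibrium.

Producer surplus = 1600

Equilibrium: 635 - 5P = -142 + 2P gives P* = 111, Q* = 80.
Supply starts at P = 71 (where Qs = 0).
PS = ½(111 − 71)(80) = 1600.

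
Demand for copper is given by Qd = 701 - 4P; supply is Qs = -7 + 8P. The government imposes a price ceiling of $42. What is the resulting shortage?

Shortage = 204

Equilibrium price would be P* = 59, so the ceiling at 42 binds.
At P = 42: Qd = 701 − 4(42) = 533, Qs = -7 + 8(42) = 329.
Shortage = 533 − 329 = 204.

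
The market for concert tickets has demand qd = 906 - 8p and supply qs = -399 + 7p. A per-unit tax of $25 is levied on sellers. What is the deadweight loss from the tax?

Pre-tax equilibrium: p* = 87, q* = 210.
Tax on sellers shifts supply to qs = -399 + 7(p − 25) = -574 + 7p.
906 - 8p = -574 + 7p gives buyer price pb = 296/3; sellers receive ps = 296/3 − 25 = 221/3.
New quantity: q = 906 − 8(296/3) = 350/3.
DWL = ½ × 25 × (210 − 350/3) = 3500/3.

Deadweight loss = 3500/3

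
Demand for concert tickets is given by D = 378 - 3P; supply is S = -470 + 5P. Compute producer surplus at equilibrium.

Equilibrium: 378 - 3P = -470 + 5P gives P* = 106, Q* = 60.
Supply starts at P = 94 (where S = 0).
PS = ½(106 − 94)(60) = 360.

Producer surplus = 360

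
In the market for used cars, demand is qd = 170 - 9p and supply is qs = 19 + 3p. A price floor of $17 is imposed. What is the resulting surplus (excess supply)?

Surplus = 53

Equilibrium price would be p* = 151/12, so the floor at 17 binds.
At p = 17: qd = 17, qs = 70.
Surplus = 70 − 17 = 53.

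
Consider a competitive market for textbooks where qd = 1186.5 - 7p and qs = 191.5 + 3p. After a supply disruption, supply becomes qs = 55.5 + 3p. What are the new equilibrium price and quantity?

Original equilibrium: p* = 99.5, q* = 490.
New equilibrium: 1186.5 - 7p = 55.5 + 3p, so 1131 = 10p and p' = 113.1; q' = 1186.5 − 7(113.1) = 394.8.

p' = 113.1, q' = 394.8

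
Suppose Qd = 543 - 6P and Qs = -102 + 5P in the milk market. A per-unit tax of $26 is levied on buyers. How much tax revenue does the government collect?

Tax revenue = 34398/11

Pre-tax equilibrium: P* = 645/11, Q* = 2103/11.
Tax on buyers shifts demand to Qd = 543 − 6(P + 26) = 387 - 6P.
387 - 6P = -102 + 5P gives seller price Ps = 489/11; buyers pay Pb = 489/11 + 26 = 775/11.
New quantity: Q = 543 − 6(775/11) = 1323/11.
Revenue = 26 × 1323/11 = 34398/11.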